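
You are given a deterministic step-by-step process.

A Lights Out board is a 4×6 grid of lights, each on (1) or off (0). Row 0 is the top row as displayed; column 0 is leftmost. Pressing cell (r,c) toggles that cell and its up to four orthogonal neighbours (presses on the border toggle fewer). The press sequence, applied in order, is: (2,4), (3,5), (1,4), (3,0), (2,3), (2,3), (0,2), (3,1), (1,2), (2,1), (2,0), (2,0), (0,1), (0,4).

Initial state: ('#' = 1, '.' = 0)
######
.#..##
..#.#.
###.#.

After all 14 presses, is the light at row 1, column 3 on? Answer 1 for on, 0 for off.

gen 0: ######
.#..##
..#.#.
###.#.
gen 1: ######
.#...#
..##.#
###...
gen 2: ######
.#...#
..##..
###.##
gen 3: ####.#
.#.##.
..###.
###.##
gen 4: ####.#
.#.##.
#.###.
..#.##
gen 5: ####.#
.#..#.
#.....
..####
gen 6: ####.#
.#.##.
#.###.
..#.##
gen 7: #....#
.####.
#.###.
..#.##
gen 8: #....#
.####.
#####.
##..##
gen 9: #.#..#
....#.
##.##.
##..##
gen 10: #.#..#
.#..#.
..###.
#...##
gen 11: #.#..#
##..#.
#####.
....##
gen 12: #.#..#
.#..#.
..###.
#...##
gen 13: .#...#
....#.
..###.
#...##
gen 14: .#.##.
......
..###.
#...##

0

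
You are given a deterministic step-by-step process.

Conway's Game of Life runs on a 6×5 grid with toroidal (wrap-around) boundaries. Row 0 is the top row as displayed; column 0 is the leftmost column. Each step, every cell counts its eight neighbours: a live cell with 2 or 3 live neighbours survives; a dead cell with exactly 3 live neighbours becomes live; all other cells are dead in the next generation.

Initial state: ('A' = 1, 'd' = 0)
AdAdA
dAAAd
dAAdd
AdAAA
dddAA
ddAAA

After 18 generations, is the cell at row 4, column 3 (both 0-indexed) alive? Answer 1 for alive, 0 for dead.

0

[0] AdAdA
dAAAd
dAAdd
AdAAA
dddAA
ddAAA
[1] Adddd
ddddA
ddddd
Adddd
dAddd
dAAdd
[2] AAddd
ddddd
ddddd
ddddd
AAAdd
AAAdd
[3] AdAdd
ddddd
ddddd
dAddd
AdAdd
ddddA
[4] ddddd
ddddd
ddddd
dAddd
AAddd
AddAA
[5] ddddA
ddddd
ddddd
AAddd
dAAdd
AAddA
[6] ddddA
ddddd
ddddd
AAAdd
ddAdA
dAAAA
[7] AdAdA
ddddd
dAddd
AAAAd
ddddA
dAAdA
[8] AdAdA
AAddd
AAddd
AAAAA
ddddA
dAAdA
[9] ddAdA
ddAdd
dddAd
ddAAd
ddddd
dAAdA
[10] AdAdd
ddAdd
dddAd
ddAAd
dAddd
AAAdd
[11] AdAAd
dAAAd
dddAd
ddAAd
AddAd
AdAdd
[12] Adddd
dAddd
dAddA
ddAAd
dddAd
AdAdd
[13] Adddd
dAddd
AAdAd
ddAAA
dAdAA
dAddA
[14] AAddd
dAAdA
AAdAd
ddddd
dAddd
dAAAA
[15] ddddd
dddAA
AAdAA
AAAdd
AAdAd
dddAA
[16] ddddd
ddAAd
ddddd
ddddd
dddAd
AdAAA
[17] dAddd
ddddd
ddddd
ddddd
ddAAd
ddAAA
[18] ddAAd
ddddd
ddddd
ddddd
ddAdA
dAddA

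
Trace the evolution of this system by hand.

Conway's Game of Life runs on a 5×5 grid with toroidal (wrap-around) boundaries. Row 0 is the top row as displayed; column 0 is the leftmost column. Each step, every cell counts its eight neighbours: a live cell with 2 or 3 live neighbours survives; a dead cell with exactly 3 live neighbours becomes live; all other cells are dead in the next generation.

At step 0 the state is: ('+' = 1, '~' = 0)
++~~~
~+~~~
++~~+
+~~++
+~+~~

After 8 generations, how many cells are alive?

20

step 0: ++~~~
~+~~~
++~~+
+~~++
+~+~~
step 1: +~+~~
~~+~+
~+++~
~~++~
~~++~
step 2: ~~+~+
+~~~+
~+~~+
~~~~+
~~~~+
step 3: ~~~~+
~+~~+
~~~++
~~~++
+~~~+
step 4: ~~~++
~~~~+
~~+~~
~~~~~
+~~~~
step 5: +~~++
~~~~+
~~~~~
~~~~~
~~~~+
step 6: +~~+~
+~~++
~~~~~
~~~~~
+~~++
step 7: ~++~~
+~~+~
~~~~+
~~~~+
+~~+~
step 8: ++++~
+++++
+~~++
+~~++
+++++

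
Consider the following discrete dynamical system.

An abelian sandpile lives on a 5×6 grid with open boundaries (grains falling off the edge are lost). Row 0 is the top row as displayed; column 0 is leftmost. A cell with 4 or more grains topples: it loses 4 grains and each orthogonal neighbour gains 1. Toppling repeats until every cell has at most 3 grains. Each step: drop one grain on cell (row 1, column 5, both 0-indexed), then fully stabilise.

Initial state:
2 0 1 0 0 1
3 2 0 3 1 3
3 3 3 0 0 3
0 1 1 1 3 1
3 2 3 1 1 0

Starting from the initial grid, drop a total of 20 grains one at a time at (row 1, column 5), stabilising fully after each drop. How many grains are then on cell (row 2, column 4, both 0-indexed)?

k=0  2 0 1 0 0 1
3 2 0 3 1 3
3 3 3 0 0 3
0 1 1 1 3 1
3 2 3 1 1 0
k=1  2 0 1 0 0 2
3 2 0 3 2 1
3 3 3 0 1 0
0 1 1 1 3 2
3 2 3 1 1 0
k=2  2 0 1 0 0 2
3 2 0 3 2 2
3 3 3 0 1 0
0 1 1 1 3 2
3 2 3 1 1 0
k=3  2 0 1 0 0 2
3 2 0 3 2 3
3 3 3 0 1 0
0 1 1 1 3 2
3 2 3 1 1 0
k=4  2 0 1 0 0 3
3 2 0 3 3 0
3 3 3 0 1 1
0 1 1 1 3 2
3 2 3 1 1 0
k=5  2 0 1 0 0 3
3 2 0 3 3 1
3 3 3 0 1 1
0 1 1 1 3 2
3 2 3 1 1 0
k=6  2 0 1 0 0 3
3 2 0 3 3 2
3 3 3 0 1 1
0 1 1 1 3 2
3 2 3 1 1 0
k=7  2 0 1 0 0 3
3 2 0 3 3 3
3 3 3 0 1 1
0 1 1 1 3 2
3 2 3 1 1 0
k=8  2 0 1 1 2 0
3 2 1 0 1 2
3 3 3 1 2 2
0 1 1 1 3 2
3 2 3 1 1 0
k=9  2 0 1 1 2 0
3 2 1 0 1 3
3 3 3 1 2 2
0 1 1 1 3 2
3 2 3 1 1 0
k=10  2 0 1 1 2 1
3 2 1 0 2 0
3 3 3 1 2 3
0 1 1 1 3 2
3 2 3 1 1 0
k=11  2 0 1 1 2 1
3 2 1 0 2 1
3 3 3 1 2 3
0 1 1 1 3 2
3 2 3 1 1 0
k=12  2 0 1 1 2 1
3 2 1 0 2 2
3 3 3 1 2 3
0 1 1 1 3 2
3 2 3 1 1 0
k=13  2 0 1 1 2 1
3 2 1 0 2 3
3 3 3 1 2 3
0 1 1 1 3 2
3 2 3 1 1 0
k=14  2 0 1 1 2 2
3 2 1 0 3 1
3 3 3 1 3 0
0 1 1 1 3 3
3 2 3 1 1 0
k=15  2 0 1 1 2 2
3 2 1 0 3 2
3 3 3 1 3 0
0 1 1 1 3 3
3 2 3 1 1 0
k=16  2 0 1 1 2 2
3 2 1 0 3 3
3 3 3 1 3 0
0 1 1 1 3 3
3 2 3 1 1 0
k=17  2 0 1 1 3 3
3 2 1 1 1 1
3 3 3 2 1 3
0 1 1 2 1 0
3 2 3 1 2 1
k=18  2 0 1 1 3 3
3 2 1 1 1 2
3 3 3 2 1 3
0 1 1 2 1 0
3 2 3 1 2 1
k=19  2 0 1 1 3 3
3 2 1 1 1 3
3 3 3 2 1 3
0 1 1 2 1 0
3 2 3 1 2 1
k=20  2 0 1 2 0 1
3 2 1 1 3 2
3 3 3 2 2 0
0 1 1 2 1 1
3 2 3 1 2 1

2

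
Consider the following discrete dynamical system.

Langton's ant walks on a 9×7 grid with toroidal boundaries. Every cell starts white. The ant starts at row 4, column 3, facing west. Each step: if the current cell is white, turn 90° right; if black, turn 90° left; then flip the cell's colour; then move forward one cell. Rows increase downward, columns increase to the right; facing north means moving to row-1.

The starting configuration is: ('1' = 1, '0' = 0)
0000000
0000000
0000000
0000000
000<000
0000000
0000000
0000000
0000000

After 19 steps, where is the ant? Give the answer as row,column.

6,4

k=0  0000000
0000000
0000000
0000000
000<000
0000000
0000000
0000000
0000000
k=1  0000000
0000000
0000000
000^000
0001000
0000000
0000000
0000000
0000000
k=2  0000000
0000000
0000000
0001>00
0001000
0000000
0000000
0000000
0000000
k=3  0000000
0000000
0000000
0001100
0001v00
0000000
0000000
0000000
0000000
k=4  0000000
0000000
0000000
0001100
000<100
0000000
0000000
0000000
0000000
k=5  0000000
0000000
0000000
0001100
0000100
000v000
0000000
0000000
0000000
k=6  0000000
0000000
0000000
0001100
0000100
00<1000
0000000
0000000
0000000
k=7  0000000
0000000
0000000
0001100
00^0100
0011000
0000000
0000000
0000000
k=8  0000000
0000000
0000000
0001100
001>100
0011000
0000000
0000000
0000000
k=9  0000000
0000000
0000000
0001100
0011100
001v000
0000000
0000000
0000000
k=10  0000000
0000000
0000000
0001100
0011100
0010>00
0000000
0000000
0000000
k=11  0000000
0000000
0000000
0001100
0011100
0010100
0000v00
0000000
0000000
k=12  0000000
0000000
0000000
0001100
0011100
0010100
000<100
0000000
0000000
k=13  0000000
0000000
0000000
0001100
0011100
001^100
0001100
0000000
0000000
k=14  0000000
0000000
0000000
0001100
0011100
0011>00
0001100
0000000
0000000
k=15  0000000
0000000
0000000
0001100
0011^00
0011000
0001100
0000000
0000000
k=16  0000000
0000000
0000000
0001100
001<000
0011000
0001100
0000000
0000000
k=17  0000000
0000000
0000000
0001100
0010000
001v000
0001100
0000000
0000000
k=18  0000000
0000000
0000000
0001100
0010000
0010>00
0001100
0000000
0000000
k=19  0000000
0000000
0000000
0001100
0010000
0010100
0001v00
0000000
0000000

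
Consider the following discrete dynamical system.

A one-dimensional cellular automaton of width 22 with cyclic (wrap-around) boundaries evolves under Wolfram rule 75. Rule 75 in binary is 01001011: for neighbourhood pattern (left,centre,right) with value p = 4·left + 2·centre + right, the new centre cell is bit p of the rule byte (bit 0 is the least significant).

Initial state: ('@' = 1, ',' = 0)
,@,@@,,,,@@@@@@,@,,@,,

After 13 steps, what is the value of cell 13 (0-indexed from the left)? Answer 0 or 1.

t=0: ,@,@@,,,,@@@@@@,@,,@,,
t=1: @,,@@,@@@@,,,,@,,,@,,@
t=2: @,@@@,@,,@,@@@,,@@,,@@
t=3: @,@,@,,,@,,@,@,@@@,@@,
t=4: ,,,,,,@@,,@,,,,@,@,@@,
t=5: @@@@@@@@,@,,@@@,,,,@@,
t=6: @,,,,,,@,,,@@,@,@@@@@,
t=7: ,,@@@@@,,@@@@,,,@,,,@,
t=8: @@@,,,@,@@,,@,@@,,@@,,
t=9: @,@,@@,,@@,@,,@@,@@@,@
t=10: @,,,@@,@@@,,,@@@,@,@,@
t=11: @,@@@@,@,@,@@@,@,,,,,@
t=12: @,@,,@,,,,,@,@,,,@@@@@
t=13: @,,,@,,@@@@,,,,@@@,,,,

0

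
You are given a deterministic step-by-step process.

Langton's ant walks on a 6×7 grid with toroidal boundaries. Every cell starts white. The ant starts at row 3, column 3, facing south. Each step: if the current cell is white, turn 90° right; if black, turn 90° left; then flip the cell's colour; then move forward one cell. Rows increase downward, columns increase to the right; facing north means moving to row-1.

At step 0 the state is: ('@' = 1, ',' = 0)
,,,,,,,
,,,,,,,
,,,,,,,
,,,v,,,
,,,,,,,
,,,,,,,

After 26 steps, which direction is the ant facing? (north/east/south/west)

0) ,,,,,,,
,,,,,,,
,,,,,,,
,,,v,,,
,,,,,,,
,,,,,,,
1) ,,,,,,,
,,,,,,,
,,,,,,,
,,<@,,,
,,,,,,,
,,,,,,,
2) ,,,,,,,
,,,,,,,
,,^,,,,
,,@@,,,
,,,,,,,
,,,,,,,
3) ,,,,,,,
,,,,,,,
,,@>,,,
,,@@,,,
,,,,,,,
,,,,,,,
4) ,,,,,,,
,,,,,,,
,,@@,,,
,,@v,,,
,,,,,,,
,,,,,,,
5) ,,,,,,,
,,,,,,,
,,@@,,,
,,@,>,,
,,,,,,,
,,,,,,,
6) ,,,,,,,
,,,,,,,
,,@@,,,
,,@,@,,
,,,,v,,
,,,,,,,
7) ,,,,,,,
,,,,,,,
,,@@,,,
,,@,@,,
,,,<@,,
,,,,,,,
8) ,,,,,,,
,,,,,,,
,,@@,,,
,,@^@,,
,,,@@,,
,,,,,,,
9) ,,,,,,,
,,,,,,,
,,@@,,,
,,@@>,,
,,,@@,,
,,,,,,,
10) ,,,,,,,
,,,,,,,
,,@@^,,
,,@@,,,
,,,@@,,
,,,,,,,
11) ,,,,,,,
,,,,,,,
,,@@@>,
,,@@,,,
,,,@@,,
,,,,,,,
12) ,,,,,,,
,,,,,,,
,,@@@@,
,,@@,v,
,,,@@,,
,,,,,,,
13) ,,,,,,,
,,,,,,,
,,@@@@,
,,@@<@,
,,,@@,,
,,,,,,,
14) ,,,,,,,
,,,,,,,
,,@@^@,
,,@@@@,
,,,@@,,
,,,,,,,
15) ,,,,,,,
,,,,,,,
,,@<,@,
,,@@@@,
,,,@@,,
,,,,,,,
16) ,,,,,,,
,,,,,,,
,,@,,@,
,,@v@@,
,,,@@,,
,,,,,,,
17) ,,,,,,,
,,,,,,,
,,@,,@,
,,@,>@,
,,,@@,,
,,,,,,,
18) ,,,,,,,
,,,,,,,
,,@,^@,
,,@,,@,
,,,@@,,
,,,,,,,
19) ,,,,,,,
,,,,,,,
,,@,@>,
,,@,,@,
,,,@@,,
,,,,,,,
20) ,,,,,,,
,,,,,^,
,,@,@,,
,,@,,@,
,,,@@,,
,,,,,,,
21) ,,,,,,,
,,,,,@>
,,@,@,,
,,@,,@,
,,,@@,,
,,,,,,,
22) ,,,,,,,
,,,,,@@
,,@,@,v
,,@,,@,
,,,@@,,
,,,,,,,
23) ,,,,,,,
,,,,,@@
,,@,@<@
,,@,,@,
,,,@@,,
,,,,,,,
24) ,,,,,,,
,,,,,^@
,,@,@@@
,,@,,@,
,,,@@,,
,,,,,,,
25) ,,,,,,,
,,,,<,@
,,@,@@@
,,@,,@,
,,,@@,,
,,,,,,,
26) ,,,,^,,
,,,,@,@
,,@,@@@
,,@,,@,
,,,@@,,
,,,,,,,

north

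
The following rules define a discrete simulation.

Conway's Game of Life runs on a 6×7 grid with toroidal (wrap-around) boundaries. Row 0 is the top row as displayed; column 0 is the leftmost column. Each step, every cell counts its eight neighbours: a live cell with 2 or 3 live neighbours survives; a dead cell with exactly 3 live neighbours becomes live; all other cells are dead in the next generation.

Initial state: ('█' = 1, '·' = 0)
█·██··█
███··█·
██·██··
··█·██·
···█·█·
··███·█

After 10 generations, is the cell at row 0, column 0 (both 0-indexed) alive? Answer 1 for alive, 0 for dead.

step 0: █·██··█
███··█·
██·██··
··█·██·
···█·█·
··███·█
step 1: ·······
·····█·
█······
·██··██
······█
██····█
step 2: █·····█
·······
██···█·
·█···██
··█····
█·····█
step 3: █·····█
·█·····
██···█·
·██··██
·█···█·
██····█
step 4: ······█
·█·····
·····█·
··█·██·
·····█·
·█···█·
step 5: █······
·······
····██·
····███
·····██
·····██
step 6: ······█
·······
····█·█
·······
█······
█····█·
step 7: ······█
·····█·
·······
·······
······█
█······
step 8: ······█
·······
·······
·······
·······
█·····█
step 9: █·····█
·······
·······
·······
·······
█·····█
step 10: █·····█
·······
·······
·······
·······
█·····█

1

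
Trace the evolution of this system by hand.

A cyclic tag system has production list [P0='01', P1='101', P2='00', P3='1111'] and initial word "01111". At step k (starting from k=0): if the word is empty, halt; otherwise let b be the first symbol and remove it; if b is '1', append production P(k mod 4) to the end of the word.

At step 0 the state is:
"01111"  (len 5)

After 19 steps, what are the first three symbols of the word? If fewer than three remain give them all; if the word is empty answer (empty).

111

k=0  "01111"  (len 5)
k=1  "1111"  (len 4)
k=2  "111101"  (len 6)
k=3  "1110100"  (len 7)
k=4  "1101001111"  (len 10)
k=5  "10100111101"  (len 11)
k=6  "0100111101101"  (len 13)
k=7  "100111101101"  (len 12)
k=8  "001111011011111"  (len 15)
k=9  "01111011011111"  (len 14)
k=10  "1111011011111"  (len 13)
k=11  "11101101111100"  (len 14)
k=12  "11011011111001111"  (len 17)
k=13  "101101111100111101"  (len 18)
k=14  "01101111100111101101"  (len 20)
k=15  "1101111100111101101"  (len 19)
k=16  "1011111001111011011111"  (len 22)
k=17  "01111100111101101111101"  (len 23)
k=18  "1111100111101101111101"  (len 22)
k=19  "11110011110110111110100"  (len 23)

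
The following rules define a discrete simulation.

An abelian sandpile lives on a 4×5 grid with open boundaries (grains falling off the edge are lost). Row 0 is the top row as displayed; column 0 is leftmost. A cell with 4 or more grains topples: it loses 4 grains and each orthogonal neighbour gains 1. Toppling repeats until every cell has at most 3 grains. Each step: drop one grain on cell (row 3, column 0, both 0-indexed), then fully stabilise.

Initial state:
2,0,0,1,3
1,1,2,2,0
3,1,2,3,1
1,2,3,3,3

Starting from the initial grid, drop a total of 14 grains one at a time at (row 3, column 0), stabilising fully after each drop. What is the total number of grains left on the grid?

t=0: 2,0,0,1,3
1,1,2,2,0
3,1,2,3,1
1,2,3,3,3
t=1: 2,0,0,1,3
1,1,2,2,0
3,1,2,3,1
2,2,3,3,3
t=2: 2,0,0,1,3
1,1,2,2,0
3,1,2,3,1
3,2,3,3,3
t=3: 2,0,0,1,3
2,1,2,2,0
0,2,2,3,1
1,3,3,3,3
t=4: 2,0,0,1,3
2,1,2,2,0
0,2,2,3,1
2,3,3,3,3
t=5: 2,0,0,1,3
2,1,2,2,0
0,2,2,3,1
3,3,3,3,3
t=6: 2,0,0,1,3
2,2,3,3,0
2,0,1,1,3
1,2,2,2,0
t=7: 2,0,0,1,3
2,2,3,3,0
2,0,1,1,3
2,2,2,2,0
t=8: 2,0,0,1,3
2,2,3,3,0
2,0,1,1,3
3,2,2,2,0
t=9: 2,0,0,1,3
2,2,3,3,0
3,0,1,1,3
0,3,2,2,0
t=10: 2,0,0,1,3
2,2,3,3,0
3,0,1,1,3
1,3,2,2,0
t=11: 2,0,0,1,3
2,2,3,3,0
3,0,1,1,3
2,3,2,2,0
t=12: 2,0,0,1,3
2,2,3,3,0
3,0,1,1,3
3,3,2,2,0
t=13: 2,0,0,1,3
3,2,3,3,0
0,2,1,1,3
2,0,3,2,0
t=14: 2,0,0,1,3
3,2,3,3,0
0,2,1,1,3
3,0,3,2,0

32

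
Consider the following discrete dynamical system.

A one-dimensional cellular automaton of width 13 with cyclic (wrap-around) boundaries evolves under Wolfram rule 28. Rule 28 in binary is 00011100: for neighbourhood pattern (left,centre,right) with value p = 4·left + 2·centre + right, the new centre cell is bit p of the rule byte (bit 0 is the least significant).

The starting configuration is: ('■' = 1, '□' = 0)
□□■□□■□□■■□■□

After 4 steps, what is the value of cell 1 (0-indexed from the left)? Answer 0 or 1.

0) □□■□□■□□■■□■□
1) □□■■□■■□■□□■■
2) ■□■□□■□□■■□■□
3) ■□■■□■■□■□□■□
4) ■□■□□■□□■■□■□

0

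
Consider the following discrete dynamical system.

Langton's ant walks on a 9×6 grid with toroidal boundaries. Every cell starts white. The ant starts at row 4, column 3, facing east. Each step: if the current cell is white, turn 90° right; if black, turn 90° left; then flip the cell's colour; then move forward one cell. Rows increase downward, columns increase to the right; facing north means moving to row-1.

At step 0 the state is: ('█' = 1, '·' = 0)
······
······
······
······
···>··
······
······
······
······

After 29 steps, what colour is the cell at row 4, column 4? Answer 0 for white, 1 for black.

1

0) ······
······
······
······
···>··
······
······
······
······
1) ······
······
······
······
···█··
···v··
······
······
······
2) ······
······
······
······
···█··
··<█··
······
······
······
3) ······
······
······
······
··^█··
··██··
······
······
······
4) ······
······
······
······
··█>··
··██··
······
······
······
5) ······
······
······
···^··
··█···
··██··
······
······
······
6) ······
······
······
···█>·
··█···
··██··
······
······
······
7) ······
······
······
···██·
··█·v·
··██··
······
······
······
8) ······
······
······
···██·
··█<█·
··██··
······
······
······
9) ······
······
······
···^█·
··███·
··██··
······
······
······
10) ······
······
······
··<·█·
··███·
··██··
······
······
······
11) ······
······
··^···
··█·█·
··███·
··██··
······
······
······
12) ······
······
··█>··
··█·█·
··███·
··██··
······
······
······
13) ······
······
··██··
··█v█·
··███·
··██··
······
······
······
14) ······
······
··██··
··<██·
··███·
··██··
······
······
······
15) ······
······
··██··
···██·
··v██·
··██··
······
······
······
16) ······
······
··██··
···██·
···>█·
··██··
······
······
······
17) ······
······
··██··
···^█·
····█·
··██··
······
······
······
18) ······
······
··██··
··<·█·
····█·
··██··
······
······
······
19) ······
······
··^█··
··█·█·
····█·
··██··
······
······
······
20) ······
······
·<·█··
··█·█·
····█·
··██··
······
······
······
21) ······
·^····
·█·█··
··█·█·
····█·
··██··
······
······
······
22) ······
·█>···
·█·█··
··█·█·
····█·
··██··
······
······
······
23) ······
·██···
·█v█··
··█·█·
····█·
··██··
······
······
······
24) ······
·██···
·<██··
··█·█·
····█·
··██··
······
······
······
25) ······
·██···
··██··
·v█·█·
····█·
··██··
······
······
······
26) ······
·██···
··██··
<██·█·
····█·
··██··
······
······
······
27) ······
·██···
^·██··
███·█·
····█·
··██··
······
······
······
28) ······
·██···
█>██··
███·█·
····█·
··██··
······
······
······
29) ······
·██···
████··
█v█·█·
····█·
··██··
······
······
······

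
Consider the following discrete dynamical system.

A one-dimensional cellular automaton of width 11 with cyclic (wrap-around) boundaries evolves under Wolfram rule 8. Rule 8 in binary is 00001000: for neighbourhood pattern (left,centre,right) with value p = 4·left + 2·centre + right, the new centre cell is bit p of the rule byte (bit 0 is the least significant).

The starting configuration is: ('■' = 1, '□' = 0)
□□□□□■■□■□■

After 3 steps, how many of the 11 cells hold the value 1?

gen 0: □□□□□■■□■□■
gen 1: □□□□□■□□□□□
gen 2: □□□□□□□□□□□
gen 3: □□□□□□□□□□□

0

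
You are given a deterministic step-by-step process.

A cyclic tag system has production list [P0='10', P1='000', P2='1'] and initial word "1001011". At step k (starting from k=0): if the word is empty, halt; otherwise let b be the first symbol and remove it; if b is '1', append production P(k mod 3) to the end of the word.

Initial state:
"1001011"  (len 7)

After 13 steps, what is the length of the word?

9

0) "1001011"  (len 7)
1) "00101110"  (len 8)
2) "0101110"  (len 7)
3) "101110"  (len 6)
4) "0111010"  (len 7)
5) "111010"  (len 6)
6) "110101"  (len 6)
7) "1010110"  (len 7)
8) "010110000"  (len 9)
9) "10110000"  (len 8)
10) "011000010"  (len 9)
11) "11000010"  (len 8)
12) "10000101"  (len 8)
13) "000010110"  (len 9)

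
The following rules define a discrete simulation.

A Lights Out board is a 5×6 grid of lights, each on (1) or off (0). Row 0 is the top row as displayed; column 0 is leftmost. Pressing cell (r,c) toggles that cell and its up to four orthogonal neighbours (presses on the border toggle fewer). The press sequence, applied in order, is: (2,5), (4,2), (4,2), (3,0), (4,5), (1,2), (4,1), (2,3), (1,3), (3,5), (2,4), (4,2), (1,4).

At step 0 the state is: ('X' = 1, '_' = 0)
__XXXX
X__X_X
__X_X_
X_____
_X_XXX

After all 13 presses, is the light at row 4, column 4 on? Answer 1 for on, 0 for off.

step 0: __XXXX
X__X_X
__X_X_
X_____
_X_XXX
step 1: __XXXX
X__X__
__X__X
X____X
_X_XXX
step 2: __XXXX
X__X__
__X__X
X_X__X
__X_XX
step 3: __XXXX
X__X__
__X__X
X____X
_X_XXX
step 4: __XXXX
X__X__
X_X__X
_X___X
XX_XXX
step 5: __XXXX
X__X__
X_X__X
_X____
XX_X__
step 6: ___XXX
XXX___
X____X
_X____
XX_X__
step 7: ___XXX
XXX___
X____X
______
__XX__
step 8: ___XXX
XXXX__
X_XXXX
___X__
__XX__
step 9: ____XX
XX__X_
X_X_XX
___X__
__XX__
step 10: ____XX
XX__X_
X_X_X_
___XXX
__XX_X
step 11: ____XX
XX____
X_XX_X
___X_X
__XX_X
step 12: ____XX
XX____
X_XX_X
__XX_X
_X___X
step 13: _____X
XX_XXX
X_XXXX
__XX_X
_X___X

0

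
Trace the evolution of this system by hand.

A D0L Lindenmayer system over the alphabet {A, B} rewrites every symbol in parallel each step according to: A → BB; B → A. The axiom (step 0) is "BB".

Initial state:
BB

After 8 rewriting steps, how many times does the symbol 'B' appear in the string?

t=0: BB
t=1: AA
t=2: BBBB
t=3: AAAA
t=4: BBBBBBBB
t=5: AAAAAAAA
t=6: BBBBBBBBBBBBBBBB
t=7: AAAAAAAAAAAAAAAA
t=8: BBBBBBBBBBBBBBBBBBBBBBBBBBBBBBBB

32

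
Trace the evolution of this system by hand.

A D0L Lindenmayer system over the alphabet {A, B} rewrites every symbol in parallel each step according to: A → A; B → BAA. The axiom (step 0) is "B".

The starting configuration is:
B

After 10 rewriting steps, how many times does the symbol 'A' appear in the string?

gen 0: B
gen 1: BAA
gen 2: BAAAA
gen 3: BAAAAAA
gen 4: BAAAAAAAA
gen 5: BAAAAAAAAAA
gen 6: BAAAAAAAAAAAA
gen 7: BAAAAAAAAAAAAAA
gen 8: BAAAAAAAAAAAAAAAA
gen 9: BAAAAAAAAAAAAAAAAAA
gen 10: BAAAAAAAAAAAAAAAAAAAA

20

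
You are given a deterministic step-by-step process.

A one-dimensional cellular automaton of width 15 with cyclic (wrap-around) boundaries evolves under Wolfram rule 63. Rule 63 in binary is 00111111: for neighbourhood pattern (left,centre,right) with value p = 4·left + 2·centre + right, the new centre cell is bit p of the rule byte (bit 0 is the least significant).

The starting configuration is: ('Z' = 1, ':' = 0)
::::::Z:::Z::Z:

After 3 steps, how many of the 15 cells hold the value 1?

15

gen 0: ::::::Z:::Z::Z:
gen 1: ZZZZZZZZZZZZZZZ
gen 2: :::::::::::::::
gen 3: ZZZZZZZZZZZZZZZ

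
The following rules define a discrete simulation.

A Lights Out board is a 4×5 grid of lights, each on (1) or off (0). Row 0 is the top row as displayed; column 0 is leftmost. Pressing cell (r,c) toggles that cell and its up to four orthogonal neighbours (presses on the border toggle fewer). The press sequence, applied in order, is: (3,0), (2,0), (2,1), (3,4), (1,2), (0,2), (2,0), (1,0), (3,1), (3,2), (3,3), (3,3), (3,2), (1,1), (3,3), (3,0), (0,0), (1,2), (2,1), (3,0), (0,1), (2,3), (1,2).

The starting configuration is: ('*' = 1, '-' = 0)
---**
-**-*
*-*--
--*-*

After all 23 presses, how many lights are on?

11

k=0  ---**
-**-*
*-*--
--*-*
k=1  ---**
-**-*
--*--
***-*
k=2  ---**
***-*
***--
-**-*
k=3  ---**
*-*-*
-----
--*-*
k=4  ---**
*-*-*
----*
--**-
k=5  --***
**-**
--*-*
--**-
k=6  -*--*
*****
--*-*
--**-
k=7  -*--*
-****
***-*
*-**-
k=8  **--*
*-***
-**-*
*-**-
k=9  **--*
*-***
--*-*
-*-*-
k=10  **--*
*-***
----*
--*--
k=11  **--*
*-***
---**
---**
k=12  **--*
*-***
----*
--*--
k=13  **--*
*-***
--*-*
-*-*-
k=14  *---*
-*-**
-**-*
-*-*-
k=15  *---*
-*-**
-****
-**-*
k=16  *---*
-*-**
*****
*-*-*
k=17  -*--*
**-**
*****
*-*-*
k=18  -**-*
*-*-*
**-**
*-*-*
k=19  -**-*
***-*
--***
***-*
k=20  -**-*
***-*
*-***
--*-*
k=21  *---*
*-*-*
*-***
--*-*
k=22  *---*
*-***
*----
--***
k=23  *-*-*
**--*
*-*--
--***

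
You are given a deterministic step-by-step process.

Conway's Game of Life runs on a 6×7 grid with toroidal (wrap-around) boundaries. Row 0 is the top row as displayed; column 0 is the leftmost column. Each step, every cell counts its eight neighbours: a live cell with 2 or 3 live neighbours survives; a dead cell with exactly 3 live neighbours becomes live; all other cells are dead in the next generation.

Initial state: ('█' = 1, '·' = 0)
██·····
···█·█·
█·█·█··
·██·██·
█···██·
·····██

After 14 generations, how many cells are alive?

18

k=0  ██·····
···█·█·
█·█·█··
·██·██·
█···██·
·····██
k=1  █···██·
█·███·█
··█···█
█·█····
██·█···
·█··██·
k=2  █·█····
█·█·█··
··█··██
█·██··█
█··██·█
·███·█·
k=3  █···█·█
█·█··█·
··█·██·
··█····
·······
·····█·
k=4  ██··█··
█······
··█·███
···█···
·······
·····██
k=5  ██···█·
█··██··
···████
···███·
·······
█····██
k=6  ·█···█·
████···
··█···█
···█··█
·······
██···█·
k=7  ····█··
█··█··█
······█
·······
█·····█
██····█
k=8  ·█···█·
█····██
█·····█
█·····█
·█····█
·█···██
k=9  ·█··█··
·█···█·
·█·····
·█···█·
·█·····
·██··██
k=10  ·█··█·█
███····
███····
███····
·█···██
·██··█·
k=11  ···█·██
···█··█
···█··█
·······
·····██
·██·█··
k=12  █··█·██
█·██··█
·······
·····██
·····█·
█·███··
k=13  ·····█·
██████·
█····█·
·····██
···█·█·
████···
k=14  ·····█·
████·█·
█·██···
·····█·
██·█·█·
·███··█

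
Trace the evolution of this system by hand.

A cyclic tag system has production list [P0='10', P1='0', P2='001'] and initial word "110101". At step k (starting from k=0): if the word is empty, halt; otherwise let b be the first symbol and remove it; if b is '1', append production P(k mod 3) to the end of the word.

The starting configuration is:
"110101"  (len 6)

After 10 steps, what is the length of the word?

8

gen 0: "110101"  (len 6)
gen 1: "1010110"  (len 7)
gen 2: "0101100"  (len 7)
gen 3: "101100"  (len 6)
gen 4: "0110010"  (len 7)
gen 5: "110010"  (len 6)
gen 6: "10010001"  (len 8)
gen 7: "001000110"  (len 9)
gen 8: "01000110"  (len 8)
gen 9: "1000110"  (len 7)
gen 10: "00011010"  (len 8)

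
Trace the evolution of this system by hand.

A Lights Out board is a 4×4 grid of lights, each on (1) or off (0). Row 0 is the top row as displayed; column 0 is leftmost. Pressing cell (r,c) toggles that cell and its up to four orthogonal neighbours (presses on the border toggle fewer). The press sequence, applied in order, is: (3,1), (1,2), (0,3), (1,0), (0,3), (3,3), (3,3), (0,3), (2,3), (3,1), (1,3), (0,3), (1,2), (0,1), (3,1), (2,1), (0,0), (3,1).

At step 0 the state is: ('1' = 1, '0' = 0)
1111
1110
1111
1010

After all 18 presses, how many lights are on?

9

step 0: 1111
1110
1111
1010
step 1: 1111
1110
1011
0100
step 2: 1101
1001
1001
0100
step 3: 1110
1000
1001
0100
step 4: 0110
0100
0001
0100
step 5: 0101
0101
0001
0100
step 6: 0101
0101
0000
0111
step 7: 0101
0101
0001
0100
step 8: 0110
0100
0001
0100
step 9: 0110
0101
0010
0101
step 10: 0110
0101
0110
1011
step 11: 0111
0110
0111
1011
step 12: 0100
0111
0111
1011
step 13: 0110
0000
0101
1011
step 14: 1000
0100
0101
1011
step 15: 1000
0100
0001
0101
step 16: 1000
0000
1111
0001
step 17: 0100
1000
1111
0001
step 18: 0100
1000
1011
1111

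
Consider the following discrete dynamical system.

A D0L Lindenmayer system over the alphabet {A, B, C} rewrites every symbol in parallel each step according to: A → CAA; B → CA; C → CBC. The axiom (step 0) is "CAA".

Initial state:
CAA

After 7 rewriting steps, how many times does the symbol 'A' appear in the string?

gen 0: CAA
gen 1: CBCCAACAA
gen 2: CBCCACBCCBCCAACAACBCCAACAA
gen 3: CBCCACBCCBCCAACBCCACBCCBCCACBCCBCCAACAACBCCAACAACBCCACBCCBCCAACAACBCCAACAA
gen 4: CBCCACBCCBCCAACBCCACBCCBCCACBCCBCCAACAACBCCACBCCBCCAACBCCA…CCACBCCBCCACBCCBCCAACAACBCCAACAACBCCACBCCBCCAACAACBCCAACAA  (len 209)
gen 5: CBCCACBCCBCCAACBCCACBCCBCCACBCCBCCAACAACBCCACBCCBCCAACBCCA…CCACBCCBCCACBCCBCCAACAACBCCAACAACBCCACBCCBCCAACAACBCCAACAA  (len 588)
gen 6: CBCCACBCCBCCAACBCCACBCCBCCACBCCBCCAACAACBCCACBCCBCCAACBCCA…CCACBCCBCCACBCCBCCAACAACBCCAACAACBCCACBCCBCCAACAACBCCAACAA  (len 1651)
gen 7: CBCCACBCCBCCAACBCCACBCCBCCACBCCBCCAACAACBCCACBCCBCCAACBCCA…CCACBCCBCCACBCCBCCAACAACBCCAACAACBCCACBCCBCCAACAACBCCAACAA  (len 4631)

1160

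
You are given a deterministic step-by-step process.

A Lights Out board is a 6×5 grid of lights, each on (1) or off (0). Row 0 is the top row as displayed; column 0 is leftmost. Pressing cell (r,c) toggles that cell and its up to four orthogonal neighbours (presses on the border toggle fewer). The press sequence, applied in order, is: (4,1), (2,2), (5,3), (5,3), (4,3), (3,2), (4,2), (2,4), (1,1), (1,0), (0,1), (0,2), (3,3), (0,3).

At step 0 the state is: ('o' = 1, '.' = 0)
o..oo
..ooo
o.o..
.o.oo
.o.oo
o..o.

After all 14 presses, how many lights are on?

t=0: o..oo
..ooo
o.o..
.o.oo
.o.oo
o..o.
t=1: o..oo
..ooo
o.o..
...oo
o.ooo
oo.o.
t=2: o..oo
...oo
oo.o.
..ooo
o.ooo
oo.o.
t=3: o..oo
...oo
oo.o.
..ooo
o.o.o
ooo.o
t=4: o..oo
...oo
oo.o.
..ooo
o.ooo
oo.o.
t=5: o..oo
...oo
oo.o.
..o.o
o....
oo...
t=6: o..oo
...oo
oooo.
.o.oo
o.o..
oo...
t=7: o..oo
...oo
oooo.
.oooo
oo.o.
ooo..
t=8: o..oo
...o.
ooo.o
.ooo.
oo.o.
ooo..
t=9: oo.oo
oooo.
o.o.o
.ooo.
oo.o.
ooo..
t=10: .o.oo
..oo.
..o.o
.ooo.
oo.o.
ooo..
t=11: o.ooo
.ooo.
..o.o
.ooo.
oo.o.
ooo..
t=12: oo..o
.o.o.
..o.o
.ooo.
oo.o.
ooo..
t=13: oo..o
.o.o.
..ooo
.o..o
oo...
ooo..
t=14: oooo.
.o...
..ooo
.o..o
oo...
ooo..

15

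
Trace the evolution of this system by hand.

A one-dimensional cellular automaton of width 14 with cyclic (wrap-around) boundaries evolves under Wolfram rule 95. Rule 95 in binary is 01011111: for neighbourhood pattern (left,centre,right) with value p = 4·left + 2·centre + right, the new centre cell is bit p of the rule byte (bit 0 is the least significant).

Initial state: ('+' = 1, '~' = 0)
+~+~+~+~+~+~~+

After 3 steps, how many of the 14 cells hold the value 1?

9

[0] +~+~+~+~+~+~~+
[1] +~+~+~+~+~++++
[2] +~+~+~+~+~+~~~
[3] +~+~+~+~+~++++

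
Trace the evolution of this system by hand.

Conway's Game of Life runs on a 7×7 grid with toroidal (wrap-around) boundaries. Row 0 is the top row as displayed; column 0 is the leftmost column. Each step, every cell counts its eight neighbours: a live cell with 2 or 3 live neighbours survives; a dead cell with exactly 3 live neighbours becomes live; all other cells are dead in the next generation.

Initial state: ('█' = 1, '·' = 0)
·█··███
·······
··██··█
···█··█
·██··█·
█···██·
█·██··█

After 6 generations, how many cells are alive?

step 0: ·█··███
·······
··██··█
···█··█
·██··█·
█···██·
█·██··█
step 1: ·██████
█·███·█
··██···
██·████
████·█·
█···██·
··██···
step 2: ······█
█·····█
·······
·····█·
·······
█····█·
█······
step 3: ······█
█·····█
······█
·······
······█
······█
█······
step 4: ······█
█····██
█·····█
·······
·······
█·····█
█·····█
step 5: ·······
·····█·
█····█·
·······
·······
█·····█
·····█·
step 6: ·······
······█
······█
·······
·······
······█
······█

4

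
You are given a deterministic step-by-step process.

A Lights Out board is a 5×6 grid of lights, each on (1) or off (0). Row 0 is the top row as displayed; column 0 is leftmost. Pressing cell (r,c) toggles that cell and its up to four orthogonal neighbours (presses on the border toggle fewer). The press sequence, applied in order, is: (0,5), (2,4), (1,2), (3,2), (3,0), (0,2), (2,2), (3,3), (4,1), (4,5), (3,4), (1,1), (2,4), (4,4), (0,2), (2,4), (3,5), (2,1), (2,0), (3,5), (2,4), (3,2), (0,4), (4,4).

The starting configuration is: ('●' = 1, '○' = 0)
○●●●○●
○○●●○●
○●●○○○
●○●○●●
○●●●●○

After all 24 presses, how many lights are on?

k=0  ○●●●○●
○○●●○●
○●●○○○
●○●○●●
○●●●●○
k=1  ○●●●●○
○○●●○○
○●●○○○
●○●○●●
○●●●●○
k=2  ○●●●●○
○○●●●○
○●●●●●
●○●○○●
○●●●●○
k=3  ○●○●●○
○●○○●○
○●○●●●
●○●○○●
○●●●●○
k=4  ○●○●●○
○●○○●○
○●●●●●
●●○●○●
○●○●●○
k=5  ○●○●●○
○●○○●○
●●●●●●
○○○●○●
●●○●●○
k=6  ○○●○●○
○●●○●○
●●●●●●
○○○●○●
●●○●●○
k=7  ○○●○●○
○●○○●○
●○○○●●
○○●●○●
●●○●●○
k=8  ○○●○●○
○●○○●○
●○○●●●
○○○○●●
●●○○●○
k=9  ○○●○●○
○●○○●○
●○○●●●
○●○○●●
○○●○●○
k=10  ○○●○●○
○●○○●○
●○○●●●
○●○○●○
○○●○○●
k=11  ○○●○●○
○●○○●○
●○○●○●
○●○●○●
○○●○●●
k=12  ○●●○●○
●○●○●○
●●○●○●
○●○●○●
○○●○●●
k=13  ○●●○●○
●○●○○○
●●○○●○
○●○●●●
○○●○●●
k=14  ○●●○●○
●○●○○○
●●○○●○
○●○●○●
○○●●○○
k=15  ○○○●●○
●○○○○○
●●○○●○
○●○●○●
○○●●○○
k=16  ○○○●●○
●○○○●○
●●○●○●
○●○●●●
○○●●○○
k=17  ○○○●●○
●○○○●○
●●○●○○
○●○●○○
○○●●○●
k=18  ○○○●●○
●●○○●○
○○●●○○
○○○●○○
○○●●○●
k=19  ○○○●●○
○●○○●○
●●●●○○
●○○●○○
○○●●○●
k=20  ○○○●●○
○●○○●○
●●●●○●
●○○●●●
○○●●○○
k=21  ○○○●●○
○●○○○○
●●●○●○
●○○●○●
○○●●○○
k=22  ○○○●●○
○●○○○○
●●○○●○
●●●○○●
○○○●○○
k=23  ○○○○○●
○●○○●○
●●○○●○
●●●○○●
○○○●○○
k=24  ○○○○○●
○●○○●○
●●○○●○
●●●○●●
○○○○●●

13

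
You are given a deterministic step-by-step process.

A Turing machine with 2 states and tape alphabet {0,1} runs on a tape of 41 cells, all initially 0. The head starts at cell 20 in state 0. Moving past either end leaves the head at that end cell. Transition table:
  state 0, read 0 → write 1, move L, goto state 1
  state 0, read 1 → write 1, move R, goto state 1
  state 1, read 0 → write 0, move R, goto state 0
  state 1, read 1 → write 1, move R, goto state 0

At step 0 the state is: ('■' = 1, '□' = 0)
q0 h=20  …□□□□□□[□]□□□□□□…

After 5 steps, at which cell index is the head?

t=0: q0 h=20  …□□□□□□[□]□□□□□□…
t=1: q1 h=19  …□□□□□□[□]■□□□□□…
t=2: q0 h=20  …□□□□□□[■]□□□□□□…
t=3: q1 h=21  …□□□□□■[□]□□□□□□…
t=4: q0 h=22  …□□□□■□[□]□□□□□□…
t=5: q1 h=21  …□□□□□■[□]■□□□□□…

21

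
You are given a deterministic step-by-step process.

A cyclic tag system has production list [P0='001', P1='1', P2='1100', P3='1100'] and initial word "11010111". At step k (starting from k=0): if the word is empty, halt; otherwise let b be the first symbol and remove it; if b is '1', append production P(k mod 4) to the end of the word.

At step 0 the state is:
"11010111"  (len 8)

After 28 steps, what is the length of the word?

27

step 0: "11010111"  (len 8)
step 1: "1010111001"  (len 10)
step 2: "0101110011"  (len 10)
step 3: "101110011"  (len 9)
step 4: "011100111100"  (len 12)
step 5: "11100111100"  (len 11)
step 6: "11001111001"  (len 11)
step 7: "10011110011100"  (len 14)
step 8: "00111100111001100"  (len 17)
step 9: "0111100111001100"  (len 16)
step 10: "111100111001100"  (len 15)
step 11: "111001110011001100"  (len 18)
step 12: "110011100110011001100"  (len 21)
step 13: "10011100110011001100001"  (len 23)
step 14: "00111001100110011000011"  (len 23)
step 15: "0111001100110011000011"  (len 22)
step 16: "111001100110011000011"  (len 21)
step 17: "11001100110011000011001"  (len 23)
step 18: "10011001100110000110011"  (len 23)
step 19: "00110011001100001100111100"  (len 26)
step 20: "0110011001100001100111100"  (len 25)
step 21: "110011001100001100111100"  (len 24)
step 22: "100110011000011001111001"  (len 24)
step 23: "001100110000110011110011100"  (len 27)
step 24: "01100110000110011110011100"  (len 26)
step 25: "1100110000110011110011100"  (len 25)
step 26: "1001100001100111100111001"  (len 25)
step 27: "0011000011001111001110011100"  (len 28)
step 28: "011000011001111001110011100"  (len 27)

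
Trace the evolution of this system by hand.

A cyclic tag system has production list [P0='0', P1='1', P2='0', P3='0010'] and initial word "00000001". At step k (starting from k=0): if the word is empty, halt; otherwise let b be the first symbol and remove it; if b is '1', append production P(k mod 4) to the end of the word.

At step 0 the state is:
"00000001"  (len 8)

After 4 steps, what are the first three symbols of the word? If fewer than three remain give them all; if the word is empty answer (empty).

000

step 0: "00000001"  (len 8)
step 1: "0000001"  (len 7)
step 2: "000001"  (len 6)
step 3: "00001"  (len 5)
step 4: "0001"  (len 4)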